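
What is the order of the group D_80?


|D_n| = 2n (n rotations and n reflections)
|D_80| = 2×80 = 160

|D_80| = 160


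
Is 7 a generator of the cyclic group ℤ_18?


g generates ℤ_n iff gcd(g, n) = 1
gcd(7, 18) = 1
Since gcd = 1, 7 is a generator.

Yes, 7 generates ℤ_18


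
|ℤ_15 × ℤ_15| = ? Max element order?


|ℤ_15 × ℤ_15| = 15 × 15 = 225
Max element order = lcm(15,15) = 15
Cyclic? No (gcd=15)

|ℤ_15×ℤ_15| = 225, max element order = 15


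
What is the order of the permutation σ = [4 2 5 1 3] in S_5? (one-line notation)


Cycle decomposition: (1 4) (3 5)
Cycle lengths: 2, 2
Order = lcm(2, 2) = 2

ord(σ) = 2


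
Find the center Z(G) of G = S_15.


Z(G) = {g ∈ G | gx = xg for all x ∈ G}
S_n is non-abelian for n ≥ 3; Z(S_15) is trivial

Z(S_15) = {e}


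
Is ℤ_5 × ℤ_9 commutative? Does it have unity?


Direct product ring; commutative with unity (1,1); but (1,0)·(0,1) = (0,0) gives zero divisors, so not an integral domain
Commutative: Yes
Integral domain: No
Has unity: Yes

ℤ_5 × ℤ_9: Commutative=Yes, Unity=Yes


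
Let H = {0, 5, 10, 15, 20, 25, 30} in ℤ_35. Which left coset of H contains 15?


15 + H = {15 + h (mod 35) : h ∈ H}
15+0=15, 15+5=20, 15+10=25, 15+15=30, 15+20=0, 15+25=5, 15+30=10
15 + H = {0, 5, 10, 15, 20, 25, 30} = 0 + H

15 + H = {0, 5, 10, 15, 20, 25, 30}


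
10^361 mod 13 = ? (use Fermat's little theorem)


Fermat's little theorem: if p is prime and gcd(a,p)=1, then a^(p-1) ≡ 1 (mod p)
p = 13 is prime, gcd(10,13) = 1
Reduce exponent: 361 mod 12 = 1
So 10^361 ≡ 10^1 (mod 13)
10^1 mod 13 = 10

10^361 ≡ 10 (mod 13)


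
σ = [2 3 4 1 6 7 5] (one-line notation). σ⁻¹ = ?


To find σ⁻¹, swap domain and range:
σ(1) = 2 → σ⁻¹(2) = 1
σ(2) = 3 → σ⁻¹(3) = 2
σ(3) = 4 → σ⁻¹(4) = 3
σ(4) = 1 → σ⁻¹(1) = 4
σ(5) = 6 → σ⁻¹(6) = 5
σ(6) = 7 → σ⁻¹(7) = 6
σ(7) = 5 → σ⁻¹(5) = 7

σ⁻¹ = [4 1 2 3 7 5 6]


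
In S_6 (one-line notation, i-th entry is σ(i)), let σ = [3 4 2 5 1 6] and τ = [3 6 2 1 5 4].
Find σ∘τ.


σ∘τ: apply τ first, then σ
1 →τ 3 →σ 2
2 →τ 6 →σ 6
3 →τ 2 →σ 4
4 →τ 1 →σ 3
5 →τ 5 →σ 1
6 →τ 4 →σ 5

σ∘τ = [2 6 4 3 1 5]


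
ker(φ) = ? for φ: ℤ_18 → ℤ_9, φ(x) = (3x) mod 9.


Kernel = preimage of identity
ker(φ) = {x ∈ ℤ_18 : 3x ≡ 0 (mod 9)}. Since 9 | 18, φ is well-defined. The kernel is the cyclic subgroup ⟨3⟩ of ℤ_18 (order 6), i.e. {0, 3, 6, 9, 12, 15}

ker(φ) = {0, 3, 6, 9, 12, 15}


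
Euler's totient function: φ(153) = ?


Factor n: 153 = 3^2 × 17
φ(n) = n · ∏(1 - 1/p) over distinct primes p | n
φ(153) = 153 · (1 - 1/3) · (1 - 1/17) = 96

φ(153) = 96


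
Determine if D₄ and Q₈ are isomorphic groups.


Comparing D₄ and Q₈:
D₄ has 5 elements of order 2; Q₈ has only 1

No, D₄ ≇ Q₈


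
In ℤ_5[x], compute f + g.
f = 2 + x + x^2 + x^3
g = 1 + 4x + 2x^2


Add coefficients mod 5:
x^0: 2 + 1 = 3 (mod 5)
x^1: 1 + 4 = 0 (mod 5)
x^2: 1 + 2 = 3 (mod 5)
x^3: 1 + 0 = 1 (mod 5)
Result: 3 + 3x^2 + x^3

f + g = 3 + 3x^2 + x^3


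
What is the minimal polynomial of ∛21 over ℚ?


∛21 satisfies x³ - 21 = 0, irreducible over ℚ (no rational root; 21 is not a perfect cube)

Minimal polynomial: x³ - 21


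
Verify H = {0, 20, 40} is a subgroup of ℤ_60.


Subgroup test for H = {0, 20, 40} in (ℤ_60, +):
(1) 0 ∈ H? Yes
(2) Closure: for all a,b ∈ H, (a+b) mod 60 ∈ H? Yes
(3) Inverses: for all a ∈ H, -a mod 60 ∈ H? Yes

Yes, H is a subgroup of ℤ_60


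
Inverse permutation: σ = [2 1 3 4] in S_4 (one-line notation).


To find σ⁻¹, swap domain and range:
σ(1) = 2 → σ⁻¹(2) = 1
σ(2) = 1 → σ⁻¹(1) = 2
σ(3) = 3 → σ⁻¹(3) = 3
σ(4) = 4 → σ⁻¹(4) = 4

σ⁻¹ = [2 1 3 4]


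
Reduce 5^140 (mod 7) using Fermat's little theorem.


Fermat's little theorem: if p is prime and gcd(a,p)=1, then a^(p-1) ≡ 1 (mod p)
p = 7 is prime, gcd(5,7) = 1
Reduce exponent: 140 mod 6 = 2
So 5^140 ≡ 5^2 (mod 7)
5^2 mod 7 = 4

5^140 ≡ 4 (mod 7)


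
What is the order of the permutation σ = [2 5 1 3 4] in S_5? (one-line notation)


Cycle decomposition: (1 2 5 4 3)
Cycle lengths: 5
Order = lcm(5) = 5

ord(σ) = 5


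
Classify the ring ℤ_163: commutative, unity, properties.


ℤ_163 is a commutative ring with unity 1; 163 is prime, so ℤ_163 is a field (hence an integral domain)
Commutative: Yes
Integral domain: Yes
Has unity: Yes

ℤ_163: Commutative=Yes, Unity=Yes


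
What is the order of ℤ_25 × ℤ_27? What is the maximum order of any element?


|ℤ_25 × ℤ_27| = 25 × 27 = 675
Max element order = lcm(25,27) = 675
Cyclic? Yes (gcd=1)

|ℤ_25×ℤ_27| = 675, max element order = 675


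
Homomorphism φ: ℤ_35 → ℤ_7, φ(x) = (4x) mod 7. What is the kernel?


Kernel = preimage of identity
ker(φ) = {x ∈ ℤ_35 : 4x ≡ 0 (mod 7)}. Since 7 | 35, φ is well-defined. The kernel is the cyclic subgroup ⟨7⟩ of ℤ_35 (order 5), i.e. {0, 7, 14, 21, 28}

ker(φ) = {0, 7, 14, 21, 28}


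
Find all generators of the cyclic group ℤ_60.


g generates ℤ_n iff gcd(g,n) = 1
Prime factors of 60: 2, 3, 5
Generators are g ∈ {1,...,59} not divisible by any of these primes.
Generators: {1, 7, 11, 13, 17, 19, 23, 29, 31, 37, 41, 43, 47, 49, 53, 59}
Number of generators = φ(60) = 16

Generators of ℤ_60 = {1, 7, 11, 13, 17, 19, 23, 29, 31, 37, 41, 43, 47, 49, 53, 59}


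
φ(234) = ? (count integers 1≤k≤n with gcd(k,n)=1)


Factor n: 234 = 2 × 3^2 × 13
φ(n) = n · ∏(1 - 1/p) over distinct primes p | n
φ(234) = 234 · (1 - 1/2) · (1 - 1/3) · (1 - 1/13) = 72

φ(234) = 72


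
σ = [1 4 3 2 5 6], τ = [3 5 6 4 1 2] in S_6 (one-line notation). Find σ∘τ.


σ∘τ: apply τ first, then σ
1 →τ 3 →σ 3
2 →τ 5 →σ 5
3 →τ 6 →σ 6
4 →τ 4 →σ 2
5 →τ 1 →σ 1
6 →τ 2 →σ 4

σ∘τ = [3 5 6 2 1 4]


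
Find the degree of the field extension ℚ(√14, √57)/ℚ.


[ℚ(√14,√57):ℚ] = [ℚ(√14,√57):ℚ(√14)]·[ℚ(√14):ℚ] = 2·2 = 4

[ℚ(√14, √57)/ℚ] = 4


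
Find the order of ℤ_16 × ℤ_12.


|A × B| = |A| · |B|
|ℤ_16 × ℤ_12| = 16 × 12 = 192

|ℤ_16 × ℤ_12| = 192


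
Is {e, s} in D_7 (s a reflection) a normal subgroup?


H = {e, s} in D_7 (s a reflection)
r·s·r⁻¹ = sr⁻² ≠ s for n ≥ 3, so {e, s} is not closed under conjugation

No, not a normal subgroup


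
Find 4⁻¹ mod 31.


Use the extended Euclidean algorithm to write 1 = 4·s + 31·t; then s mod 31 is the inverse.
Euclidean algorithm:
  4 = 0·31 + 4
  31 = 7·4 + 3
  4 = 1·3 + 1
  3 = 3·1 + 0
gcd(4,31) = 1
Back-substitution gives: 4·(8) + 31·(-1) = 1
So 4⁻¹ ≡ 8 ≡ 8 (mod 31)
Check: 4 × 8 = 32 ≡ 1 (mod 31) ✓

4⁻¹ ≡ 8 (mod 31)


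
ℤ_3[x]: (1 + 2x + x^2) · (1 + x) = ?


Expand and collect like terms; reduce coefficients mod 3:
x^0: 1·1 = 1 ≡ 1 (mod 3)
x^1: 1·1 + 2·1 = 3 ≡ 0 (mod 3)
x^2: 2·1 + 1·1 = 3 ≡ 0 (mod 3)
x^3: 1·1 = 1 ≡ 1 (mod 3)
Result: 1 + x^3

f · g = 1 + x^3


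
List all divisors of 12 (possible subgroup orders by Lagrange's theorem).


Lagrange's theorem: |H| divides |G|
|G| = 12
Divisors of 12: 1, 2, 3, 4, 6, 12

Possible subgroup orders: {1, 2, 3, 4, 6, 12}


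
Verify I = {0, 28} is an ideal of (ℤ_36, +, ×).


Check ideal conditions for I = {0, 28} in ℤ_36:
(1) I is an additive subgroup? No
(2) For r ∈ ℤ_36 and a ∈ I: r·a ∈ I? No  [counterexample: r=2, a=28, r·a mod 36 = 20 ∉ I]

No, I is not an ideal of ℤ_36


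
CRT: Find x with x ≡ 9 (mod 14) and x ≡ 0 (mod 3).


m₁ = 14, m₂ = 3, gcd = 1, so CRT applies. M = m₁·m₂ = 42
Let M₁ = M/m₁ = 3, M₂ = M/m₂ = 14
Find y₁ ≡ M₁⁻¹ (mod m₁): 3⁻¹ ≡ 5 (mod 14)
Find y₂ ≡ M₂⁻¹ (mod m₂): 14⁻¹ ≡ 2 (mod 3)
x = a₁·M₁·y₁ + a₂·M₂·y₂ = 9·3·5 + 0·14·2 = 135
Reduce mod 42: x ≡ 9
Check: 9 mod 14 = 9 ✓, 9 mod 3 = 0 ✓

x ≡ 9 (mod 42)


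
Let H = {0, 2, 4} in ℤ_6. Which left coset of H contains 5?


5 + H = {5 + h (mod 6) : h ∈ H}
5+0=5, 5+2=1, 5+4=3
5 + H = {1, 3, 5} = 1 + H

5 + H = {1, 3, 5}


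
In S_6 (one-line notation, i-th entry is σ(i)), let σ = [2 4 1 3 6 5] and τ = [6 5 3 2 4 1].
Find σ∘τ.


σ∘τ: apply τ first, then σ
1 →τ 6 →σ 5
2 →τ 5 →σ 6
3 →τ 3 →σ 1
4 →τ 2 →σ 4
5 →τ 4 →σ 3
6 →τ 1 →σ 2

σ∘τ = [5 6 1 4 3 2]


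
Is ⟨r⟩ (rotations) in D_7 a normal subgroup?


H = ⟨r⟩ (rotations) in D_7
The rotation subgroup ⟨r⟩ has index 2 in D_7, so it is normal

Yes, normal subgroup


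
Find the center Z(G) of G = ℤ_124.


Z(G) = {g ∈ G | gx = xg for all x ∈ G}
ℤ_124 is abelian, so Z(G) = G

Z(ℤ_124) = ℤ_124


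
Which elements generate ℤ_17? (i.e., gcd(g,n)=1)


g generates ℤ_n iff gcd(g,n) = 1
Prime factors of 17: 17
Generators are g ∈ {1,...,16} not divisible by any of these primes.
Generators: {1, 2, 3, 4, 5, 6, 7, 8, 9, 10, 11, 12, 13, 14, 15, 16}
Number of generators = φ(17) = 16

Generators of ℤ_17 = {1, 2, 3, 4, 5, 6, 7, 8, 9, 10, 11, 12, 13, 14, 15, 16}


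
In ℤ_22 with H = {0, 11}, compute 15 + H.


15 + H = {15 + h (mod 22) : h ∈ H}
15+0=15, 15+11=4
15 + H = {4, 15} = 4 + H

15 + H = {4, 15}


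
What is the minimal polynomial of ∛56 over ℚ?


∛56 satisfies x³ - 56 = 0, irreducible over ℚ (no rational root; 56 is not a perfect cube)

Minimal polynomial: x³ - 56


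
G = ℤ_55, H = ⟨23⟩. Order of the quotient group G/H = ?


|⟨23⟩| = n / gcd(23, 55) = 55 / 1 = 55
H is normal (ℤ_55 is abelian).
|G/H| = |G| / |H| = 55 / 55 = 1

|G/H| = 1


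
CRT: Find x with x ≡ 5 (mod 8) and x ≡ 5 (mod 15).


m₁ = 8, m₂ = 15, gcd = 1, so CRT applies. M = m₁·m₂ = 120
Let M₁ = M/m₁ = 15, M₂ = M/m₂ = 8
Find y₁ ≡ M₁⁻¹ (mod m₁): 15⁻¹ ≡ 7 (mod 8)
Find y₂ ≡ M₂⁻¹ (mod m₂): 8⁻¹ ≡ 2 (mod 15)
x = a₁·M₁·y₁ + a₂·M₂·y₂ = 5·15·7 + 5·8·2 = 605
Reduce mod 120: x ≡ 5
Check: 5 mod 8 = 5 ✓, 5 mod 15 = 5 ✓

x ≡ 5 (mod 120)


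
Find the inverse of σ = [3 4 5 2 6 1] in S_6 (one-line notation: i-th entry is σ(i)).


To find σ⁻¹, swap domain and range:
σ(1) = 3 → σ⁻¹(3) = 1
σ(2) = 4 → σ⁻¹(4) = 2
σ(3) = 5 → σ⁻¹(5) = 3
σ(4) = 2 → σ⁻¹(2) = 4
σ(5) = 6 → σ⁻¹(6) = 5
σ(6) = 1 → σ⁻¹(1) = 6

σ⁻¹ = [6 4 1 2 3 5]


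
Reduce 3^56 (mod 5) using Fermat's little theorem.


Fermat's little theorem: if p is prime and gcd(a,p)=1, then a^(p-1) ≡ 1 (mod p)
p = 5 is prime, gcd(3,5) = 1
Reduce exponent: 56 mod 4 = 0
So 3^56 ≡ 3^0 (mod 5)
3^0 = 1

3^56 ≡ 1 (mod 5)


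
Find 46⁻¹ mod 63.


Use the extended Euclidean algorithm to write 1 = 46·s + 63·t; then s mod 63 is the inverse.
Euclidean algorithm:
  46 = 0·63 + 46
  63 = 1·46 + 17
  46 = 2·17 + 12
  17 = 1·12 + 5
  12 = 2·5 + 2
  5 = 2·2 + 1
  2 = 2·1 + 0
gcd(46,63) = 1
Back-substitution gives: 46·(-26) + 63·(19) = 1
So 46⁻¹ ≡ -26 ≡ 37 (mod 63)
Check: 46 × 37 = 1702 ≡ 1 (mod 63) ✓

46⁻¹ ≡ 37 (mod 63)


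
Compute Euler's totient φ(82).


Factor n: 82 = 2 × 41
φ(n) = n · ∏(1 - 1/p) over distinct primes p | n
φ(82) = 82 · (1 - 1/2) · (1 - 1/41) = 40

φ(82) = 40


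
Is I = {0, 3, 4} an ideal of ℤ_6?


Check ideal conditions for I = {0, 3, 4} in ℤ_6:
(1) I is an additive subgroup? No
(2) For r ∈ ℤ_6 and a ∈ I: r·a ∈ I? No  [counterexample: r=2, a=4, r·a mod 6 = 2 ∉ I]

No, I is not an ideal of ℤ_6


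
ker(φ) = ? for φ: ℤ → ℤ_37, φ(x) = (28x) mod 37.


Kernel = preimage of identity
ker(φ) = {x ∈ ℤ : 28x ≡ 0 (mod 37)}. gcd(28,37) = 1, so 28x ≡ 0 (mod 37) ⟺ x ≡ 0 (mod 37/1 = 37). Hence ker(φ) = 37ℤ

ker(φ) = 37ℤ


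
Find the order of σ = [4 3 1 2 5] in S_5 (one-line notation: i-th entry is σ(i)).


Cycle decomposition: (1 4 2 3)
Cycle lengths: 4
Order = lcm(4) = 4

ord(σ) = 4


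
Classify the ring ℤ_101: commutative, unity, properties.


ℤ_101 is a commutative ring with unity 1; 101 is prime, so ℤ_101 is a field (hence an integral domain)
Commutative: Yes
Integral domain: Yes
Has unity: Yes

ℤ_101: Commutative=Yes, Unity=Yes


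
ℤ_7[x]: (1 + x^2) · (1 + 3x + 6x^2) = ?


Expand and collect like terms; reduce coefficients mod 7:
x^0: 1·1 = 1 ≡ 1 (mod 7)
x^1: 1·3 + 0·1 = 3 ≡ 3 (mod 7)
x^2: 1·6 + 0·3 + 1·1 = 7 ≡ 0 (mod 7)
x^3: 0·6 + 1·3 = 3 ≡ 3 (mod 7)
x^4: 1·6 = 6 ≡ 6 (mod 7)
Result: 1 + 3x + 3x^3 + 6x^4

f · g = 1 + 3x + 3x^3 + 6x^4


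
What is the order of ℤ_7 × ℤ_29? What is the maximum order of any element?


|ℤ_7 × ℤ_29| = 7 × 29 = 203
Max element order = lcm(7,29) = 203
Cyclic? Yes (gcd=1)

|ℤ_7×ℤ_29| = 203, max element order = 203


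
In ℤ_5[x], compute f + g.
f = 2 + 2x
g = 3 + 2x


Add coefficients mod 5:
x^0: 2 + 3 = 0 (mod 5)
x^1: 2 + 2 = 4 (mod 5)
Result: 4x

f + g = 4x


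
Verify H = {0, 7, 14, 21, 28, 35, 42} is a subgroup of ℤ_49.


Subgroup test for H = {0, 7, 14, 21, 28, 35, 42} in (ℤ_49, +):
(1) 0 ∈ H? Yes
(2) Closure: for all a,b ∈ H, (a+b) mod 49 ∈ H? Yes
(3) Inverses: for all a ∈ H, -a mod 49 ∈ H? Yes

Yes, H is a subgroup of ℤ_49


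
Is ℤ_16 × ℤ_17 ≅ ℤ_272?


Comparing ℤ_16 × ℤ_17 and ℤ_272:
gcd(16,17) = 1, so ℤ_16 × ℤ_17 ≅ ℤ_272 (CRT)

Yes, ℤ_16 × ℤ_17 ≅ ℤ_272


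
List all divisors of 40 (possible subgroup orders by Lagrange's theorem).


Lagrange's theorem: |H| divides |G|
|G| = 40
Divisors of 40: 1, 2, 4, 5, 8, 10, 20, 40

Possible subgroup orders: {1, 2, 4, 5, 8, 10, 20, 40}


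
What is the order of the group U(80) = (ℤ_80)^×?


U(n) is the group of units mod n; |U(n)| = φ(n)
|U(80)| = φ(80) = 32

|U(80) = (ℤ_80)^×| = 32


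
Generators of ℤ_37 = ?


g generates ℤ_n iff gcd(g,n) = 1
Prime factors of 37: 37
Generators are g ∈ {1,...,36} not divisible by any of these primes.
Generators: {1, 2, 3, 4, 5, 6, 7, 8, 9, 10, 11, 12, 13, 14, 15, 16, 17, 18, 19, 20, 21, 22, 23, 24, 25, 26, 27, 28, 29, 30, 31, 32, 33, 34, 35, 36}
Number of generators = φ(37) = 36

Generators of ℤ_37 = {1, 2, 3, 4, 5, 6, 7, 8, 9, 10, 11, 12, 13, 14, 15, 16, 17, 18, 19, 20, 21, 22, 23, 24, 25, 26, 27, 28, 29, 30, 31, 32, 33, 34, 35, 36}


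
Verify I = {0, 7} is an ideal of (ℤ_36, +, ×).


Check ideal conditions for I = {0, 7} in ℤ_36:
(1) I is an additive subgroup? No
(2) For r ∈ ℤ_36 and a ∈ I: r·a ∈ I? No  [counterexample: r=2, a=7, r·a mod 36 = 14 ∉ I]

No, I is not an ideal of ℤ_36


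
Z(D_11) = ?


Z(G) = {g ∈ G | gx = xg for all x ∈ G}
For odd n, Z(D_n) = {e}: no nontrivial rotation commutes with all reflections

Z(D_11) = {e}


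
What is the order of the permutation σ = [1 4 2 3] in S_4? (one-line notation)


Cycle decomposition: (2 4 3)
Cycle lengths: 3
Order = lcm(3) = 3

ord(σ) = 3


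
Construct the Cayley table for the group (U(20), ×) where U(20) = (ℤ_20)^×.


Elements: {1, 3, 7, 9, 11, 13, 17, 19}
Operation: multiplication mod 20
Entry (a, b) = (a × b) mod 20

Cayley table:
   |  1 |  3 |  7 |  9 | 11 | 13 | 17 | 19
 1 |  1 |  3 |  7 |  9 | 11 | 13 | 17 | 19
 3 |  3 |  9 |  1 |  7 | 13 | 19 | 11 | 17
 7 |  7 |  1 |  9 |  3 | 17 | 11 | 19 | 13
 9 |  9 |  7 |  3 |  1 | 19 | 17 | 13 | 11
11 | 11 | 13 | 17 | 19 |  1 |  3 |  7 |  9
13 | 13 | 19 | 11 | 17 |  3 |  9 |  1 |  7
17 | 17 | 11 | 19 | 13 |  7 |  1 |  9 |  3
19 | 19 | 17 | 13 | 11 |  9 |  7 |  3 |  1


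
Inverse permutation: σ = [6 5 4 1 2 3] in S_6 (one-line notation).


To find σ⁻¹, swap domain and range:
σ(1) = 6 → σ⁻¹(6) = 1
σ(2) = 5 → σ⁻¹(5) = 2
σ(3) = 4 → σ⁻¹(4) = 3
σ(4) = 1 → σ⁻¹(1) = 4
σ(5) = 2 → σ⁻¹(2) = 5
σ(6) = 3 → σ⁻¹(3) = 6

σ⁻¹ = [4 5 6 3 2 1]


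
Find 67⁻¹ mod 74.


Use the extended Euclidean algorithm to write 1 = 67·s + 74·t; then s mod 74 is the inverse.
Euclidean algorithm:
  67 = 0·74 + 67
  74 = 1·67 + 7
  67 = 9·7 + 4
  7 = 1·4 + 3
  4 = 1·3 + 1
  3 = 3·1 + 0
gcd(67,74) = 1
Back-substitution gives: 67·(21) + 74·(-19) = 1
So 67⁻¹ ≡ 21 ≡ 21 (mod 74)
Check: 67 × 21 = 1407 ≡ 1 (mod 74) ✓

67⁻¹ ≡ 21 (mod 74)


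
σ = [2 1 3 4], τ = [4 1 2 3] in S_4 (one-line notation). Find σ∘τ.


σ∘τ: apply τ first, then σ
1 →τ 4 →σ 4
2 →τ 1 →σ 2
3 →τ 2 →σ 1
4 →τ 3 →σ 3

σ∘τ = [4 2 1 3]


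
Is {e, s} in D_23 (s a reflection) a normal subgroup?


H = {e, s} in D_23 (s a reflection)
r·s·r⁻¹ = sr⁻² ≠ s for n ≥ 3, so {e, s} is not closed under conjugation

No, not a normal subgroup


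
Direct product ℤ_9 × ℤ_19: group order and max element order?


|ℤ_9 × ℤ_19| = 9 × 19 = 171
Max element order = lcm(9,19) = 171
Cyclic? Yes (gcd=1)

|ℤ_9×ℤ_19| = 171, max element order = 171


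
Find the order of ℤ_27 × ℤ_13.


|A × B| = |A| · |B|
|ℤ_27 × ℤ_13| = 27 × 13 = 351

|ℤ_27 × ℤ_13| = 351


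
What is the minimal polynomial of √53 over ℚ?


√53 satisfies x² - 53 = 0, irreducible over ℚ since 53 is squarefree

Minimal polynomial: x² - 53


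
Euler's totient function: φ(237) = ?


Factor n: 237 = 3 × 79
φ(n) = n · ∏(1 - 1/p) over distinct primes p | n
φ(237) = 237 · (1 - 1/3) · (1 - 1/79) = 156

φ(237) = 156


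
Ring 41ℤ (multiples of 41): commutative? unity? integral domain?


41ℤ is a commutative ring under +,× but has no multiplicative identity (1 ∉ 41ℤ); it has no zero divisors, but without unity it is not an integral domain
Commutative: Yes
Integral domain: No
Has unity: No

41ℤ (multiples of 41): Commutative=Yes, Unity=No


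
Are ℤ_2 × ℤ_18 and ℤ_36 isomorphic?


Comparing ℤ_2 × ℤ_18 and ℤ_36:
gcd(2,18) = 2 ≠ 1. Max element order in ℤ_2×ℤ_18 is lcm(2,18) = 18 < 36, so it has no element of order 36

No, ℤ_2 × ℤ_18 ≇ ℤ_36


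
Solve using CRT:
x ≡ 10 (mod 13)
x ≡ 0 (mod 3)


m₁ = 13, m₂ = 3, gcd = 1, so CRT applies. M = m₁·m₂ = 39
Let M₁ = M/m₁ = 3, M₂ = M/m₂ = 13
Find y₁ ≡ M₁⁻¹ (mod m₁): 3⁻¹ ≡ 9 (mod 13)
Find y₂ ≡ M₂⁻¹ (mod m₂): 13⁻¹ ≡ 1 (mod 3)
x = a₁·M₁·y₁ + a₂·M₂·y₂ = 10·3·9 + 0·13·1 = 270
Reduce mod 39: x ≡ 36
Check: 36 mod 13 = 10 ✓, 36 mod 3 = 0 ✓

x ≡ 36 (mod 39)


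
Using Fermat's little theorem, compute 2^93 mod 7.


Fermat's little theorem: if p is prime and gcd(a,p)=1, then a^(p-1) ≡ 1 (mod p)
p = 7 is prime, gcd(2,7) = 1
Reduce exponent: 93 mod 6 = 3
So 2^93 ≡ 2^3 (mod 7)
2^3 mod 7 = 1

2^93 ≡ 1 (mod 7)


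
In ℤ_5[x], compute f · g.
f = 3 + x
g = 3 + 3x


Expand and collect like terms; reduce coefficients mod 5:
x^0: 3·3 = 9 ≡ 4 (mod 5)
x^1: 3·3 + 1·3 = 12 ≡ 2 (mod 5)
x^2: 1·3 = 3 ≡ 3 (mod 5)
Result: 4 + 2x + 3x^2

f · g = 4 + 2x + 3x^2


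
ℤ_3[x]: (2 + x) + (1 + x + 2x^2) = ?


Add coefficients mod 3:
x^0: 2 + 1 = 0 (mod 3)
x^1: 1 + 1 = 2 (mod 3)
x^2: 0 + 2 = 2 (mod 3)
Result: 2x + 2x^2

f + g = 2x + 2x^2


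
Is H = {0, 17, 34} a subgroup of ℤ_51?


Subgroup test for H = {0, 17, 34} in (ℤ_51, +):
(1) 0 ∈ H? Yes
(2) Closure: for all a,b ∈ H, (a+b) mod 51 ∈ H? Yes
(3) Inverses: for all a ∈ H, -a mod 51 ∈ H? Yes

Yes, H is a subgroup of ℤ_51


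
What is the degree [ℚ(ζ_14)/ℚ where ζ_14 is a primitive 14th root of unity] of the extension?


[ℚ(ζ_n):ℚ] = deg Φ_n(x) = φ(n). Here φ(14) = 6

[ℚ(ζ_14)/ℚ where ζ_14 is a primitive 14th root of unity] = 6


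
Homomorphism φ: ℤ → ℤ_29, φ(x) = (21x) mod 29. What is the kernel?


Kernel = preimage of identity
ker(φ) = {x ∈ ℤ : 21x ≡ 0 (mod 29)}. gcd(21,29) = 1, so 21x ≡ 0 (mod 29) ⟺ x ≡ 0 (mod 29/1 = 29). Hence ker(φ) = 29ℤ

ker(φ) = 29ℤ


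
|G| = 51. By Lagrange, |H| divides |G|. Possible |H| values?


Lagrange's theorem: |H| divides |G|
|G| = 51
Divisors of 51: 1, 3, 17, 51

Possible subgroup orders: {1, 3, 17, 51}


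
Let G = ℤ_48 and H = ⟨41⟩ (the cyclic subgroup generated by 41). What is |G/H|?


|⟨41⟩| = n / gcd(41, 48) = 48 / 1 = 48
H is normal (ℤ_48 is abelian).
|G/H| = |G| / |H| = 48 / 48 = 1

|G/H| = 1


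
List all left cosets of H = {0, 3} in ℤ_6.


H = {0, 3}, |H| = 2
Number of cosets = |G|/|H| = 6/2 = 3
0 + H = {0, 3}
1 + H = {1, 4}
2 + H = {2, 5}

Cosets: 0+H={0,3}; 1+H={1,4}; 2+H={2,5}


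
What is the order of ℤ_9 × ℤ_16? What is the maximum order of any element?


|ℤ_9 × ℤ_16| = 9 × 16 = 144
Max element order = lcm(9,16) = 144
Cyclic? Yes (gcd=1)

|ℤ_9×ℤ_16| = 144, max element order = 144


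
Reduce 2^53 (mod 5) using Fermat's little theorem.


Fermat's little theorem: if p is prime and gcd(a,p)=1, then a^(p-1) ≡ 1 (mod p)
p = 5 is prime, gcd(2,5) = 1
Reduce exponent: 53 mod 4 = 1
So 2^53 ≡ 2^1 (mod 5)
2^1 mod 5 = 2

2^53 ≡ 2 (mod 5)


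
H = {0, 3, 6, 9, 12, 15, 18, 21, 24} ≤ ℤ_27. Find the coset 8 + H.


8 + H = {8 + h (mod 27) : h ∈ H}
8+0=8, 8+3=11, 8+6=14, 8+9=17, 8+12=20, 8+15=23, 8+18=26, 8+21=2, 8+24=5
8 + H = {2, 5, 8, 11, 14, 17, 20, 23, 26} = 2 + H

8 + H = {2, 5, 8, 11, 14, 17, 20, 23, 26}


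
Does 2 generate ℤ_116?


g generates ℤ_n iff gcd(g, n) = 1
gcd(2, 116) = 2
Since gcd = 2 ≠ 1, ⟨2⟩ has order 58 < 116, so 2 is not a generator.

No, 2 does not generate ℤ_116


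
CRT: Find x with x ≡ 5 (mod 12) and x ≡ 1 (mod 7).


m₁ = 12, m₂ = 7, gcd = 1, so CRT applies. M = m₁·m₂ = 84
Let M₁ = M/m₁ = 7, M₂ = M/m₂ = 12
Find y₁ ≡ M₁⁻¹ (mod m₁): 7⁻¹ ≡ 7 (mod 12)
Find y₂ ≡ M₂⁻¹ (mod m₂): 12⁻¹ ≡ 3 (mod 7)
x = a₁·M₁·y₁ + a₂·M₂·y₂ = 5·7·7 + 1·12·3 = 281
Reduce mod 84: x ≡ 29
Check: 29 mod 12 = 5 ✓, 29 mod 7 = 1 ✓

x ≡ 29 (mod 84)


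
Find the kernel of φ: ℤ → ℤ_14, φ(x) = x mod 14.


Kernel = preimage of identity
ker(φ) = {x ∈ ℤ : x ≡ 0 (mod 14)} = 14ℤ = {0, ±14, ±28, ...}

ker(φ) = 14ℤ


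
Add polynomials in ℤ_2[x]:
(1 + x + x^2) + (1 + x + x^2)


Add coefficients mod 2:
x^0: 1 + 1 = 0 (mod 2)
x^1: 1 + 1 = 0 (mod 2)
x^2: 1 + 1 = 0 (mod 2)
Result: 0

f + g = 0


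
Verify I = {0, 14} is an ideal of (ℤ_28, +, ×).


Check ideal conditions for I = {0, 14} in ℤ_28:
(1) I is an additive subgroup? Yes
(2) For r ∈ ℤ_28 and a ∈ I: r·a ∈ I? Yes

Yes, I is an ideal of ℤ_28


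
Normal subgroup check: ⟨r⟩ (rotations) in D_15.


H = ⟨r⟩ (rotations) in D_15
The rotation subgroup ⟨r⟩ has index 2 in D_15, so it is normal

Yes, normal subgroup


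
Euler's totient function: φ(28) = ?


φ(n) = count of k ∈ {1,...,n} with gcd(k,n)=1
Coprimes to 28: {1, 3, 5, 9, 11, 13, 15, 17, 19, 23, 25, 27}
Count: 12

φ(28) = 12


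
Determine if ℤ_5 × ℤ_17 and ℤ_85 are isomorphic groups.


Comparing ℤ_5 × ℤ_17 and ℤ_85:
gcd(5,17) = 1, so ℤ_5 × ℤ_17 ≅ ℤ_85 (CRT)

Yes, ℤ_5 × ℤ_17 ≅ ℤ_85


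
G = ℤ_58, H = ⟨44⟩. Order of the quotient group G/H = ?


|⟨44⟩| = n / gcd(44, 58) = 58 / 2 = 29
H is normal (ℤ_58 is abelian).
|G/H| = |G| / |H| = 58 / 29 = 2

|G/H| = 2


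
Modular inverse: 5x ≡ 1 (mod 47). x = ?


Use the extended Euclidean algorithm to write 1 = 5·s + 47·t; then s mod 47 is the inverse.
Euclidean algorithm:
  5 = 0·47 + 5
  47 = 9·5 + 2
  5 = 2·2 + 1
  2 = 2·1 + 0
gcd(5,47) = 1
Back-substitution gives: 5·(19) + 47·(-2) = 1
So 5⁻¹ ≡ 19 ≡ 19 (mod 47)
Check: 5 × 19 = 95 ≡ 1 (mod 47) ✓

5⁻¹ ≡ 19 (mod 47)


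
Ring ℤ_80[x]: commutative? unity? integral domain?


ℤ_80 has zero divisors (2·40 ≡ 0), and these lift to constant zero divisors in ℤ_80[x]; so not an integral domain
Commutative: Yes
Integral domain: No
Has unity: Yes

ℤ_80[x]: Commutative=Yes, Unity=Yes


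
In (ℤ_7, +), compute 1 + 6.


Operation: addition mod 7
1 + 6 = (a + b) mod 7 with a = 1, b = 6

1 + 6 = 0


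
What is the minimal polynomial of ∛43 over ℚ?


∛43 satisfies x³ - 43 = 0, irreducible over ℚ (no rational root; 43 is not a perfect cube)

Minimal polynomial: x³ - 43


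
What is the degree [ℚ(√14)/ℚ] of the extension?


√14 has minimal polynomial x² - 14 (irreducible over ℚ since 14 is squarefree)

[ℚ(√14)/ℚ] = 2


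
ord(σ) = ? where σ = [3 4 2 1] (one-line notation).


Cycle decomposition: (1 3 2 4)
Cycle lengths: 4
Order = lcm(4) = 4

ord(σ) = 4


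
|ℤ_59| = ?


ℤ_n has n elements.

|ℤ_59| = 59


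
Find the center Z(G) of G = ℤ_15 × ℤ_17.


Z(G) = {g ∈ G | gx = xg for all x ∈ G}
Direct product of abelian groups is abelian, so Z(G) = G

Z(ℤ_15 × ℤ_17) = ℤ_15 × ℤ_17


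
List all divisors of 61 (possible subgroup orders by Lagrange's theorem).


Lagrange's theorem: |H| divides |G|
|G| = 61
Divisors of 61: 1, 61

Possible subgroup orders: {1, 61}


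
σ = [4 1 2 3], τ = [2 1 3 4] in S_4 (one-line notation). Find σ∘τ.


σ∘τ: apply τ first, then σ
1 →τ 2 →σ 1
2 →τ 1 →σ 4
3 →τ 3 →σ 2
4 →τ 4 →σ 3

σ∘τ = [1 4 2 3]


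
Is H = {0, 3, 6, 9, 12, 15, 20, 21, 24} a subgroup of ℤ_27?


Subgroup test for H = {0, 3, 6, 9, 12, 15, 20, 21, 24} in (ℤ_27, +):
(1) 0 ∈ H? Yes
(2) Closure: for all a,b ∈ H, (a+b) mod 27 ∈ H? No  [counterexample: 3 + 15 = 18 ∉ H]
(3) Inverses: for all a ∈ H, -a mod 27 ∈ H? No

No, H is not a subgroup of ℤ_27


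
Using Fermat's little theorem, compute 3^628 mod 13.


Fermat's little theorem: if p is prime and gcd(a,p)=1, then a^(p-1) ≡ 1 (mod p)
p = 13 is prime, gcd(3,13) = 1
Reduce exponent: 628 mod 12 = 4
So 3^628 ≡ 3^4 (mod 13)
3^4 mod 13 = 3

3^628 ≡ 3 (mod 13)


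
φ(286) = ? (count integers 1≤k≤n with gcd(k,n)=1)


Factor n: 286 = 2 × 11 × 13
φ(n) = n · ∏(1 - 1/p) over distinct primes p | n
φ(286) = 286 · (1 - 1/2) · (1 - 1/11) · (1 - 1/13) = 120

φ(286) = 120


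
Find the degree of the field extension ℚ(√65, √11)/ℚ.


[ℚ(√65,√11):ℚ] = [ℚ(√65,√11):ℚ(√65)]·[ℚ(√65):ℚ] = 2·2 = 4

[ℚ(√65, √11)/ℚ] = 4


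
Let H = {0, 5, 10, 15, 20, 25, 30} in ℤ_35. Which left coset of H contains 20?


20 + H = {20 + h (mod 35) : h ∈ H}
20+0=20, 20+5=25, 20+10=30, 20+15=0, 20+20=5, 20+25=10, 20+30=15
20 + H = {0, 5, 10, 15, 20, 25, 30} = 0 + H

20 + H = {0, 5, 10, 15, 20, 25, 30}


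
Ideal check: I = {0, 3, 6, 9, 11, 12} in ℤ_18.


Check ideal conditions for I = {0, 3, 6, 9, 11, 12} in ℤ_18:
(1) I is an additive subgroup? No
(2) For r ∈ ℤ_18 and a ∈ I: r·a ∈ I? No  [counterexample: r=2, a=11, r·a mod 18 = 4 ∉ I]

No, I is not an ideal of ℤ_18


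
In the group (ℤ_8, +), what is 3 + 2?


Operation: addition mod 8
3 + 2 = (a + b) mod 8 with a = 3, b = 2

3 + 2 = 5


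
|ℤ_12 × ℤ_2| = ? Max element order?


|ℤ_12 × ℤ_2| = 12 × 2 = 24
Max element order = lcm(12,2) = 12
Cyclic? No (gcd=2)

|ℤ_12×ℤ_2| = 24, max element order = 12


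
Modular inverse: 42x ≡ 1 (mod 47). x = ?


Use the extended Euclidean algorithm to write 1 = 42·s + 47·t; then s mod 47 is the inverse.
Euclidean algorithm:
  42 = 0·47 + 42
  47 = 1·42 + 5
  42 = 8·5 + 2
  5 = 2·2 + 1
  2 = 2·1 + 0
gcd(42,47) = 1
Back-substitution gives: 42·(-19) + 47·(17) = 1
So 42⁻¹ ≡ -19 ≡ 28 (mod 47)
Check: 42 × 28 = 1176 ≡ 1 (mod 47) ✓

42⁻¹ ≡ 28 (mod 47)


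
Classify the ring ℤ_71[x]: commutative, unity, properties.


ℤ_71 is a field (n prime), so ℤ_71[x] is a commutative integral domain with unity
Commutative: Yes
Integral domain: Yes
Has unity: Yes

ℤ_71[x]: Commutative=Yes, Unity=Yes


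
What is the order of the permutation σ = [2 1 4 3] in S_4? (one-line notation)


Cycle decomposition: (1 2) (3 4)
Cycle lengths: 2, 2
Order = lcm(2, 2) = 2

ord(σ) = 2


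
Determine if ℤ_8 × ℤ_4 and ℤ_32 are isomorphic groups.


Comparing ℤ_8 × ℤ_4 and ℤ_32:
gcd(8,4) = 4 ≠ 1. Max element order in ℤ_8×ℤ_4 is lcm(8,4) = 8 < 32, so it has no element of order 32

No, ℤ_8 × ℤ_4 ≇ ℤ_32


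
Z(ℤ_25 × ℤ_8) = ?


Z(G) = {g ∈ G | gx = xg for all x ∈ G}
Direct product of abelian groups is abelian, so Z(G) = G

Z(ℤ_25 × ℤ_8) = ℤ_25 × ℤ_8


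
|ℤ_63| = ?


ℤ_n has n elements.

|ℤ_63| = 63


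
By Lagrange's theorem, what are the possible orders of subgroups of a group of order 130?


Lagrange's theorem: |H| divides |G|
|G| = 130
Divisors of 130: 1, 2, 5, 10, 13, 26, 65, 130

Possible subgroup orders: {1, 2, 5, 10, 13, 26, 65, 130}


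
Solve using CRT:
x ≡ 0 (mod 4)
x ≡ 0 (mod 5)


m₁ = 4, m₂ = 5, gcd = 1, so CRT applies. M = m₁·m₂ = 20
Let M₁ = M/m₁ = 5, M₂ = M/m₂ = 4
Find y₁ ≡ M₁⁻¹ (mod m₁): 5⁻¹ ≡ 1 (mod 4)
Find y₂ ≡ M₂⁻¹ (mod m₂): 4⁻¹ ≡ 4 (mod 5)
x = a₁·M₁·y₁ + a₂·M₂·y₂ = 0·5·1 + 0·4·4 = 0
Reduce mod 20: x ≡ 0
Check: 0 mod 4 = 0 ✓, 0 mod 5 = 0 ✓

x ≡ 0 (mod 20)


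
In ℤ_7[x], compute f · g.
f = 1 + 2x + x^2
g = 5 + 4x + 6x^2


Expand and collect like terms; reduce coefficients mod 7:
x^0: 1·5 = 5 ≡ 5 (mod 7)
x^1: 1·4 + 2·5 = 14 ≡ 0 (mod 7)
x^2: 1·6 + 2·4 + 1·5 = 19 ≡ 5 (mod 7)
x^3: 2·6 + 1·4 = 16 ≡ 2 (mod 7)
x^4: 1·6 = 6 ≡ 6 (mod 7)
Result: 5 + 5x^2 + 2x^3 + 6x^4

f · g = 5 + 5x^2 + 2x^3 + 6x^4


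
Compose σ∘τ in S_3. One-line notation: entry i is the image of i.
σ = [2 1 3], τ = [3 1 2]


σ∘τ: apply τ first, then σ
1 →τ 3 →σ 3
2 →τ 1 →σ 2
3 →τ 2 →σ 1

σ∘τ = [3 2 1]


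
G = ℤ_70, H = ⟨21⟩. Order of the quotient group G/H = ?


|⟨21⟩| = n / gcd(21, 70) = 70 / 7 = 10
H is normal (ℤ_70 is abelian).
|G/H| = |G| / |H| = 70 / 10 = 7

|G/H| = 7


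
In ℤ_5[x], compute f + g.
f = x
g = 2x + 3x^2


Add coefficients mod 5:
x^0: 0 + 0 = 0 (mod 5)
x^1: 1 + 2 = 3 (mod 5)
x^2: 0 + 3 = 3 (mod 5)
Result: 3x + 3x^2

f + g = 3x + 3x^2


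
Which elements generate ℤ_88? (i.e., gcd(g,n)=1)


g generates ℤ_n iff gcd(g,n) = 1
Prime factors of 88: 2, 11
Generators are g ∈ {1,...,87} not divisible by any of these primes.
Generators: {1, 3, 5, 7, 9, 13, 15, 17, 19, 21, 23, 25, 27, 29, 31, 35, 37, 39, 41, 43, 45, 47, 49, 51, 53, 57, 59, 61, 63, 65, 67, 69, 71, 73, 75, 79, 81, 83, 85, 87}
Number of generators = φ(88) = 40

Generators of ℤ_88 = {1, 3, 5, 7, 9, 13, 15, 17, 19, 21, 23, 25, 27, 29, 31, 35, 37, 39, 41, 43, 45, 47, 49, 51, 53, 57, 59, 61, 63, 65, 67, 69, 71, 73, 75, 79, 81, 83, 85, 87}


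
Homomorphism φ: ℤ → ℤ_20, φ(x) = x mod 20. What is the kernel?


Kernel = preimage of identity
ker(φ) = {x ∈ ℤ : x ≡ 0 (mod 20)} = 20ℤ = {0, ±20, ±40, ...}

ker(φ) = 20ℤ


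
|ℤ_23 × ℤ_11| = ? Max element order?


|ℤ_23 × ℤ_11| = 23 × 11 = 253
Max element order = lcm(23,11) = 253
Cyclic? Yes (gcd=1)

|ℤ_23×ℤ_11| = 253, max element order = 253


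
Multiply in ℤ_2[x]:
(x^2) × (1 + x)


Expand and collect like terms; reduce coefficients mod 2:
x^0: 0·1 = 0 ≡ 0 (mod 2)
x^1: 0·1 + 0·1 = 0 ≡ 0 (mod 2)
x^2: 0·1 + 1·1 = 1 ≡ 1 (mod 2)
x^3: 1·1 = 1 ≡ 1 (mod 2)
Result: x^2 + x^3

f · g = x^2 + x^3


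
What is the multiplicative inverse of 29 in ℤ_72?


Use the extended Euclidean algorithm to write 1 = 29·s + 72·t; then s mod 72 is the inverse.
Euclidean algorithm:
  29 = 0·72 + 29
  72 = 2·29 + 14
  29 = 2·14 + 1
  14 = 14·1 + 0
gcd(29,72) = 1
Back-substitution gives: 29·(5) + 72·(-2) = 1
So 29⁻¹ ≡ 5 ≡ 5 (mod 72)
Check: 29 × 5 = 145 ≡ 1 (mod 72) ✓

29⁻¹ ≡ 5 (mod 72)


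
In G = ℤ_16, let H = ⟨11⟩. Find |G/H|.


|⟨11⟩| = n / gcd(11, 16) = 16 / 1 = 16
H is normal (ℤ_16 is abelian).
|G/H| = |G| / |H| = 16 / 16 = 1

|G/H| = 1


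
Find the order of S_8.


|S_n| = n! (number of permutations of n symbols)
|S_8| = 8! = 40320

|S_8| = 40320


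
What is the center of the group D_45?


Z(G) = {g ∈ G | gx = xg for all x ∈ G}
For odd n, Z(D_n) = {e}: no nontrivial rotation commutes with all reflections

Z(D_45) = {e}


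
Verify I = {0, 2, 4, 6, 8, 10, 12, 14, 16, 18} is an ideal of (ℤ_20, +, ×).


Check ideal conditions for I = {0, 2, 4, 6, 8, 10, 12, 14, 16, 18} in ℤ_20:
(1) I is an additive subgroup? Yes
(2) For r ∈ ℤ_20 and a ∈ I: r·a ∈ I? Yes

Yes, I is an ideal of ℤ_20


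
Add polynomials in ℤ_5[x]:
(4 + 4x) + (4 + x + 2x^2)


Add coefficients mod 5:
x^0: 4 + 4 = 3 (mod 5)
x^1: 4 + 1 = 0 (mod 5)
x^2: 0 + 2 = 2 (mod 5)
Result: 3 + 2x^2

f + g = 3 + 2x^2


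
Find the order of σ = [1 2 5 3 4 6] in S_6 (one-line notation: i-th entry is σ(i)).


Cycle decomposition: (3 5 4)
Cycle lengths: 3
Order = lcm(3) = 3

ord(σ) = 3


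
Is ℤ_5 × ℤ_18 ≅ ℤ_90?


Comparing ℤ_5 × ℤ_18 and ℤ_90:
gcd(5,18) = 1, so ℤ_5 × ℤ_18 ≅ ℤ_90 (CRT)

Yes, ℤ_5 × ℤ_18 ≅ ℤ_90


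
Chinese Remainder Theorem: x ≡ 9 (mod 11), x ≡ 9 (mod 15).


m₁ = 11, m₂ = 15, gcd = 1, so CRT applies. M = m₁·m₂ = 165
Let M₁ = M/m₁ = 15, M₂ = M/m₂ = 11
Find y₁ ≡ M₁⁻¹ (mod m₁): 15⁻¹ ≡ 3 (mod 11)
Find y₂ ≡ M₂⁻¹ (mod m₂): 11⁻¹ ≡ 11 (mod 15)
x = a₁·M₁·y₁ + a₂·M₂·y₂ = 9·15·3 + 9·11·11 = 1494
Reduce mod 165: x ≡ 9
Check: 9 mod 11 = 9 ✓, 9 mod 15 = 9 ✓

x ≡ 9 (mod 165)


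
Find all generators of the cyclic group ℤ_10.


g generates ℤ_n iff gcd(g,n) = 1
Checking each g ∈ {1,...,9}:
gcd(1,10) = 1
gcd(2,10) = 2
gcd(3,10) = 1
gcd(4,10) = 2
gcd(5,10) = 5
gcd(6,10) = 2
gcd(7,10) = 1
gcd(8,10) = 2
gcd(9,10) = 1
Generators: {1, 3, 7, 9}
Number of generators = φ(10) = 4

Generators of ℤ_10 = {1, 3, 7, 9}


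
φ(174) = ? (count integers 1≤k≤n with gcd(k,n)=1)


Factor n: 174 = 2 × 3 × 29
φ(n) = n · ∏(1 - 1/p) over distinct primes p | n
φ(174) = 174 · (1 - 1/2) · (1 - 1/3) · (1 - 1/29) = 56

φ(174) = 56


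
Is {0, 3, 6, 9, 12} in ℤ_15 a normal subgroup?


H = {0, 3, 6, 9, 12} in ℤ_15
ℤ_15 is abelian; every subgroup of an abelian group is normal

Yes, normal subgroup


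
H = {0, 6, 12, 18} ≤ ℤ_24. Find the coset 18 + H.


18 + H = {18 + h (mod 24) : h ∈ H}
18+0=18, 18+6=0, 18+12=6, 18+18=12
18 + H = {0, 6, 12, 18} = 0 + H

18 + H = {0, 6, 12, 18}


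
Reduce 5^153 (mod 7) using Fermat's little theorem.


Fermat's little theorem: if p is prime and gcd(a,p)=1, then a^(p-1) ≡ 1 (mod p)
p = 7 is prime, gcd(5,7) = 1
Reduce exponent: 153 mod 6 = 3
So 5^153 ≡ 5^3 (mod 7)
5^3 mod 7 = 6

5^153 ≡ 6 (mod 7)


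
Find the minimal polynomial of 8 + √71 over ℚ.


Let α = 8 + √71. Then α - 8 = √71, so (α - 8)² = 71, giving α² - 16α - 7 = 0. Degree 2 and α ∉ ℚ, so this is the minimal polynomial.

Minimal polynomial: x² - 16x - 7


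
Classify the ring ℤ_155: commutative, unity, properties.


ℤ_155 is a commutative ring with unity 1; 155 = 5×31 is composite, so 5·31 ≡ 0 gives zero divisors (not an integral domain)
Commutative: Yes
Integral domain: No
Has unity: Yes

ℤ_155: Commutative=Yes, Unity=Yes


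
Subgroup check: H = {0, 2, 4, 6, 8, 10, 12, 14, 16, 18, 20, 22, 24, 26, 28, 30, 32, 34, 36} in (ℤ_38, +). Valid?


Subgroup test for H = {0, 2, 4, 6, 8, 10, 12, 14, 16, 18, 20, 22, 24, 26, 28, 30, 32, 34, 36} in (ℤ_38, +):
(1) 0 ∈ H? Yes
(2) Closure: for all a,b ∈ H, (a+b) mod 38 ∈ H? Yes
(3) Inverses: for all a ∈ H, -a mod 38 ∈ H? Yes

Yes, H is a subgroup of ℤ_38


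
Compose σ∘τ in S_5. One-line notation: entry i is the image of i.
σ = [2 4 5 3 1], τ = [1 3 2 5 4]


σ∘τ: apply τ first, then σ
1 →τ 1 →σ 2
2 →τ 3 →σ 5
3 →τ 2 →σ 4
4 →τ 5 →σ 1
5 →τ 4 →σ 3

σ∘τ = [2 5 4 1 3]


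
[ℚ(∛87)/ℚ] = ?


∛87 has minimal polynomial x³ - 87 (irreducible over ℚ since 87 is not a perfect cube)

[ℚ(∛87)/ℚ] = 3


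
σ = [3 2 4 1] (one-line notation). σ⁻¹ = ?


To find σ⁻¹, swap domain and range:
σ(1) = 3 → σ⁻¹(3) = 1
σ(2) = 2 → σ⁻¹(2) = 2
σ(3) = 4 → σ⁻¹(4) = 3
σ(4) = 1 → σ⁻¹(1) = 4

σ⁻¹ = [4 2 1 3]


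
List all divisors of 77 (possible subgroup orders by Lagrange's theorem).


Lagrange's theorem: |H| divides |G|
|G| = 77
Divisors of 77: 1, 7, 11, 77

Possible subgroup orders: {1, 7, 11, 77}


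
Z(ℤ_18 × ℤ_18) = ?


Z(G) = {g ∈ G | gx = xg for all x ∈ G}
Direct product of abelian groups is abelian, so Z(G) = G

Z(ℤ_18 × ℤ_18) = ℤ_18 × ℤ_18


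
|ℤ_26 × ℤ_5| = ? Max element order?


|ℤ_26 × ℤ_5| = 26 × 5 = 130
Max element order = lcm(26,5) = 130
Cyclic? Yes (gcd=1)

|ℤ_26×ℤ_5| = 130, max element order = 130


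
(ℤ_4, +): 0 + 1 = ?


Operation: addition mod 4
0 + 1 = (a + b) mod 4 with a = 0, b = 1

0 + 1 = 1


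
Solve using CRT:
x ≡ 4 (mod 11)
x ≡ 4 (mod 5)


m₁ = 11, m₂ = 5, gcd = 1, so CRT applies. M = m₁·m₂ = 55
Let M₁ = M/m₁ = 5, M₂ = M/m₂ = 11
Find y₁ ≡ M₁⁻¹ (mod m₁): 5⁻¹ ≡ 9 (mod 11)
Find y₂ ≡ M₂⁻¹ (mod m₂): 11⁻¹ ≡ 1 (mod 5)
x = a₁·M₁·y₁ + a₂·M₂·y₂ = 4·5·9 + 4·11·1 = 224
Reduce mod 55: x ≡ 4
Check: 4 mod 11 = 4 ✓, 4 mod 5 = 4 ✓

x ≡ 4 (mod 55)


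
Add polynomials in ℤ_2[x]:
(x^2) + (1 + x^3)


Add coefficients mod 2:
x^0: 0 + 1 = 1 (mod 2)
x^1: 0 + 0 = 0 (mod 2)
x^2: 1 + 0 = 1 (mod 2)
x^3: 0 + 1 = 1 (mod 2)
Result: 1 + x^2 + x^3

f + g = 1 + x^2 + x^3


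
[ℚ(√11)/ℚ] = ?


√11 has minimal polynomial x² - 11 (irreducible over ℚ since 11 is squarefree)

[ℚ(√11)/ℚ] = 2


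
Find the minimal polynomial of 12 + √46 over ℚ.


Let α = 12 + √46. Then α - 12 = √46, so (α - 12)² = 46, giving α² - 24α + 98 = 0. Degree 2 and α ∉ ℚ, so this is the minimal polynomial.

Minimal polynomial: x² - 24x + 98


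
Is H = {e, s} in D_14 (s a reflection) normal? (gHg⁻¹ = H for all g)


H = {e, s} in D_14 (s a reflection)
r·s·r⁻¹ = sr⁻² ≠ s for n ≥ 3, so {e, s} is not closed under conjugation

No, not a normal subgroup


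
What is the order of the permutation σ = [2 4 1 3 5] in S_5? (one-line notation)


Cycle decomposition: (1 2 4 3)
Cycle lengths: 4
Order = lcm(4) = 4

ord(σ) = 4


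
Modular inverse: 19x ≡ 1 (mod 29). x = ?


Use the extended Euclidean algorithm to write 1 = 19·s + 29·t; then s mod 29 is the inverse.
Euclidean algorithm:
  19 = 0·29 + 19
  29 = 1·19 + 10
  19 = 1·10 + 9
  10 = 1·9 + 1
  9 = 9·1 + 0
gcd(19,29) = 1
Back-substitution gives: 19·(-3) + 29·(2) = 1
So 19⁻¹ ≡ -3 ≡ 26 (mod 29)
Check: 19 × 26 = 494 ≡ 1 (mod 29) ✓

19⁻¹ ≡ 26 (mod 29)


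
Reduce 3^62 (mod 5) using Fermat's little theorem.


Fermat's little theorem: if p is prime and gcd(a,p)=1, then a^(p-1) ≡ 1 (mod p)
p = 5 is prime, gcd(3,5) = 1
Reduce exponent: 62 mod 4 = 2
So 3^62 ≡ 3^2 (mod 5)
3^2 mod 5 = 4

3^62 ≡ 4 (mod 5)


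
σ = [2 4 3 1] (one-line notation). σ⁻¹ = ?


To find σ⁻¹, swap domain and range:
σ(1) = 2 → σ⁻¹(2) = 1
σ(2) = 4 → σ⁻¹(4) = 2
σ(3) = 3 → σ⁻¹(3) = 3
σ(4) = 1 → σ⁻¹(1) = 4

σ⁻¹ = [4 1 3 2]


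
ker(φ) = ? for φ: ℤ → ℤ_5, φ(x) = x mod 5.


Kernel = preimage of identity
ker(φ) = {x ∈ ℤ : x ≡ 0 (mod 5)} = 5ℤ = {0, ±5, ±10, ...}

ker(φ) = 5ℤ
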